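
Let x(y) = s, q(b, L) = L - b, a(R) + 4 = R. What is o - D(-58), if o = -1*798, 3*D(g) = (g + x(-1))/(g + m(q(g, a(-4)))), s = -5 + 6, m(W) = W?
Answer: -6403/8 ≈ -800.38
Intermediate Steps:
a(R) = -4 + R
s = 1
x(y) = 1
D(g) = -1/24 - g/24 (D(g) = ((g + 1)/(g + ((-4 - 4) - g)))/3 = ((1 + g)/(g + (-8 - g)))/3 = ((1 + g)/(-8))/3 = ((1 + g)*(-⅛))/3 = (-⅛ - g/8)/3 = -1/24 - g/24)
o = -798
o - D(-58) = -798 - (-1/24 - 1/24*(-58)) = -798 - (-1/24 + 29/12) = -798 - 1*19/8 = -798 - 19/8 = -6403/8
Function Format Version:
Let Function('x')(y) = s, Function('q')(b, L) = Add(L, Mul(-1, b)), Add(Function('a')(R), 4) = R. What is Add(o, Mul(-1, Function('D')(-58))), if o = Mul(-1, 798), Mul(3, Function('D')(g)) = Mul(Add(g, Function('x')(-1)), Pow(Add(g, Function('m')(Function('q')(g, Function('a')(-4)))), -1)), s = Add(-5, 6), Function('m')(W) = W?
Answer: Rational(-6403, 8) ≈ -800.38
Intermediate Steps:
Function('a')(R) = Add(-4, R)
s = 1
Function('x')(y) = 1
Function('D')(g) = Add(Rational(-1, 24), Mul(Rational(-1, 24), g)) (Function('D')(g) = Mul(Rational(1, 3), Mul(Add(g, 1), Pow(Add(g, Add(Add(-4, -4), Mul(-1, g))), -1))) = Mul(Rational(1, 3), Mul(Add(1, g), Pow(Add(g, Add(-8, Mul(-1, g))), -1))) = Mul(Rational(1, 3), Mul(Add(1, g), Pow(-8, -1))) = Mul(Rational(1, 3), Mul(Add(1, g), Rational(-1, 8))) = Mul(Rational(1, 3), Add(Rational(-1, 8), Mul(Rational(-1, 8), g))) = Add(Rational(-1, 24), Mul(Rational(-1, 24), g)))
o = -798
Add(o, Mul(-1, Function('D')(-58))) = Add(-798, Mul(-1, Add(Rational(-1, 24), Mul(Rational(-1, 24), -58)))) = Add(-798, Mul(-1, Add(Rational(-1, 24), Rational(29, 12)))) = Add(-798, Mul(-1, Rational(19, 8))) = Add(-798, Rational(-19, 8)) = Rational(-6403, 8)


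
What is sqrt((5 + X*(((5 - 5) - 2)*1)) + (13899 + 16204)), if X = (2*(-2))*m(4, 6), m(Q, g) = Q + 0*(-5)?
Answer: 2*sqrt(7535) ≈ 173.61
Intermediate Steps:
m(Q, g) = Q (m(Q, g) = Q + 0 = Q)
X = -16 (X = (2*(-2))*4 = -4*4 = -16)
sqrt((5 + X*(((5 - 5) - 2)*1)) + (13899 + 16204)) = sqrt((5 - 16*((5 - 5) - 2)) + (13899 + 16204)) = sqrt((5 - 16*(0 - 2)) + 30103) = sqrt((5 - (-32)) + 30103) = sqrt((5 - 16*(-2)) + 30103) = sqrt((5 + 32) + 30103) = sqrt(37 + 30103) = sqrt(30140) = 2*sqrt(7535)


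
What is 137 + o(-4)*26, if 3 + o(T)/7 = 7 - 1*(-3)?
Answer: 1411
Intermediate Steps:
o(T) = 49 (o(T) = -21 + 7*(7 - 1*(-3)) = -21 + 7*(7 + 3) = -21 + 7*10 = -21 + 70 = 49)
137 + o(-4)*26 = 137 + 49*26 = 137 + 1274 = 1411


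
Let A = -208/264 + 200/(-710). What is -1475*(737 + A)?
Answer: -2543320375/2343 ≈ -1.0855e+6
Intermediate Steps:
A = -2506/2343 (A = -208*1/264 + 200*(-1/710) = -26/33 - 20/71 = -2506/2343 ≈ -1.0696)
-1475*(737 + A) = -1475*(737 - 2506/2343) = -1475*1724285/2343 = -2543320375/2343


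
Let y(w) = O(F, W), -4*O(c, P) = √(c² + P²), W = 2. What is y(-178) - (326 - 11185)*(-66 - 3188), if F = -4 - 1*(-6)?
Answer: -35335186 - √2/2 ≈ -3.5335e+7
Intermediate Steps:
F = 2 (F = -4 + 6 = 2)
O(c, P) = -√(P² + c²)/4 (O(c, P) = -√(c² + P²)/4 = -√(P² + c²)/4)
y(w) = -√2/2 (y(w) = -√(2² + 2²)/4 = -√(4 + 4)/4 = -√2/2)
y(-178) - (326 - 11185)*(-66 - 3188) = -√2/2 - (326 - 11185)*(-66 - 3188) = -√2/2 - (-10859)*(-3254) = -√2/2 - 1*35335186 = -√2/2 - 35335186 = -35335186 - √2/2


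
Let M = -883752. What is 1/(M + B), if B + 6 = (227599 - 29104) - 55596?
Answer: -1/740859 ≈ -1.3498e-6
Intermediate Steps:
B = 142893 (B = -6 + ((227599 - 29104) - 55596) = -6 + (198495 - 55596) = -6 + 142899 = 142893)
1/(M + B) = 1/(-883752 + 142893) = 1/(-740859) = -1/740859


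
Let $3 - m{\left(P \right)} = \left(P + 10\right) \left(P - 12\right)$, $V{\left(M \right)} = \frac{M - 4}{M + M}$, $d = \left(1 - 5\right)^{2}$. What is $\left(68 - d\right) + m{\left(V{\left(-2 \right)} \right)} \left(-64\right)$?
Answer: $-7868$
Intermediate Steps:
$d = 16$ ($d = \left(-4\right)^{2} = 16$)
$V{\left(M \right)} = \frac{-4 + M}{2 M}$
$m{\left(P \right)} = 3 - \left(-12 + P\right) \left(10 + P\right)$ ($m{\left(P \right)} = 3 - \left(P + 10\right) \left(P - 12\right) = 3 - \left(10 + P\right) \left(-12 + P\right) = 3 - \left(-12 + P\right) \left(10 + P\right)$)
$\left(68 - d\right) + m{\left(V{\left(-2 \right)} \right)} \left(-64\right) = \left(68 - 16\right) + \left(123 - \left(\frac{-4 - 2}{2 \left(-2\right)}\right)^{2} + 2 \frac{-4 - 2}{2 \left(-2\right)}\right) \left(-64\right) = \left(68 - 16\right) + \left(123 - \left(\frac{1}{2} \left(- \frac{1}{2}\right) \left(-6\right)\right)^{2} + 2 \cdot \frac{1}{2} \left(- \frac{1}{2}\right) \left(-6\right)\right) \left(-64\right) = 52 + \left(123 - \left(\frac{3}{2}\right)^{2} + 2 \cdot \frac{3}{2}\right) \left(-64\right) = 52 + \left(123 - \frac{9}{4} + 3\right) \left(-64\right) = 52 + \frac{495}{4} \left(-64\right) = 52 - 7920 = -7868$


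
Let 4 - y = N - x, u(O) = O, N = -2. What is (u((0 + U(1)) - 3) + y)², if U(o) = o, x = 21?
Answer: 625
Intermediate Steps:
y = 27 (y = 4 - (-2 - 1*21) = 4 - (-2 - 21) = 4 - 1*(-23) = 4 + 23 = 27)
(u((0 + U(1)) - 3) + y)² = (((0 + 1) - 3) + 27)² = ((1 - 3) + 27)² = (-2 + 27)² = 25² = 625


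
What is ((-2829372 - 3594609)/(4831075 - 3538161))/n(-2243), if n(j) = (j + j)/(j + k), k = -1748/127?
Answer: -1841170770429/736601549908 ≈ -2.4995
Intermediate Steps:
k = -1748/127 (k = -1748*1/127 = -1748/127 ≈ -13.764)
n(j) = 2*j/(-1748/127 + j) (n(j) = (j + j)/(j - 1748/127) = (2*j)/(-1748/127 + j) = 2*j/(-1748/127 + j))
((-2829372 - 3594609)/(4831075 - 3538161))/n(-2243) = ((-2829372 - 3594609)/(4831075 - 3538161))/((254*(-2243)/(-1748 + 127*(-2243)))) = (-6423981/1292914)/((254*(-2243)/(-1748 - 284861))) = (-6423981*1/1292914)/((254*(-2243)/(-286609))) = -6423981/(1292914*(254*(-2243)*(-1/286609))) = -6423981/(1292914*569722/286609) = -6423981/1292914*286609/569722 = -1841170770429/736601549908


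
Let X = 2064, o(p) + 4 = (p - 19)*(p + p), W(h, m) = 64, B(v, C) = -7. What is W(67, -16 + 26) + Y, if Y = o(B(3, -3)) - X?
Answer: -1640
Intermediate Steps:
o(p) = -4 + 2*p*(-19 + p) (o(p) = -4 + (p - 19)*(p + p) = -4 + (-19 + p)*(2*p) = -4 + 2*p*(-19 + p))
Y = -1704 (Y = (-4 - 38*(-7) + 2*(-7)²) - 1*2064 = (-4 + 266 + 2*49) - 2064 = (-4 + 266 + 98) - 2064 = 360 - 2064 = -1704)
W(67, -16 + 26) + Y = 64 - 1704 = -1640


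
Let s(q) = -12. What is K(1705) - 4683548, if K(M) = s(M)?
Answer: -4683560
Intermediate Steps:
K(M) = -12
K(1705) - 4683548 = -12 - 4683548 = -4683560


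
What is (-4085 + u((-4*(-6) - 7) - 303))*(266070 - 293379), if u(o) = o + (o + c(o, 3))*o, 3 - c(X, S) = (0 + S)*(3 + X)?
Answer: 4540039323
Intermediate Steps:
c(X, S) = 3 - S*(3 + X) (c(X, S) = 3 - (0 + S)*(3 + X) = 3 - S*(3 + X))
u(o) = o + o*(-6 - 2*o) (u(o) = o + (o + (3 - 3*3 - 1*3*o))*o = o + (o + (3 - 9 - 3*o))*o = o + (o + (-6 - 3*o))*o = o + (-6 - 2*o)*o = o + o*(-6 - 2*o))
(-4085 + u((-4*(-6) - 7) - 303))*(266070 - 293379) = (-4085 - ((-4*(-6) - 7) - 303)*(5 + 2*((-4*(-6) - 7) - 303)))*(266070 - 293379) = (-4085 - ((24 - 7) - 303)*(5 + 2*((24 - 7) - 303)))*(-27309) = (-4085 - (17 - 303)*(5 + 2*(17 - 303)))*(-27309) = (-4085 - 1*(-286)*(5 + 2*(-286)))*(-27309) = (-4085 - 1*(-286)*(5 - 572))*(-27309) = (-4085 - 1*(-286)*(-567))*(-27309) = (-4085 - 162162)*(-27309) = -166247*(-27309) = 4540039323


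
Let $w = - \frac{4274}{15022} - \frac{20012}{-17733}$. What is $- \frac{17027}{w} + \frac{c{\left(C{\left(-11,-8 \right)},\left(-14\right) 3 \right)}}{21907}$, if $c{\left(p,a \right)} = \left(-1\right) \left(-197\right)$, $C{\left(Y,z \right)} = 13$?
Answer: $- \frac{49682200910095240}{2462669073877} \approx -20174.0$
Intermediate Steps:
$w = \frac{112414711}{133192563}$ ($w = \left(-4274\right) \frac{1}{15022} - - \frac{20012}{17733} = - \frac{2137}{7511} + \frac{20012}{17733} = \frac{112414711}{133192563} \approx 0.844$)
$c{\left(p,a \right)} = 197$
$- \frac{17027}{w} + \frac{c{\left(C{\left(-11,-8 \right)},\left(-14\right) 3 \right)}}{21907} = - \frac{17027}{\frac{112414711}{133192563}} + \frac{197}{21907} = \left(-17027\right) \frac{133192563}{112414711} + 197 \cdot \frac{1}{21907} = - \frac{2267869770201}{112414711} + \frac{197}{21907} = - \frac{49682200910095240}{2462669073877}$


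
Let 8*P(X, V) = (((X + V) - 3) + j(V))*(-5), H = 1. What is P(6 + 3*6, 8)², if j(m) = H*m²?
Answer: 216225/64 ≈ 3378.5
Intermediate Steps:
j(m) = m² (j(m) = 1*m² = m²)
P(X, V) = 15/8 - 5*V/8 - 5*X/8 - 5*V²/8 (P(X, V) = ((((X + V) - 3) + V²)*(-5))/8 = ((((V + X) - 3) + V²)*(-5))/8 = (((-3 + V + X) + V²)*(-5))/8 = ((-3 + V + X + V²)*(-5))/8 = (15 - 5*V - 5*X - 5*V²)/8 = 15/8 - 5*V/8 - 5*X/8 - 5*V²/8)
P(6 + 3*6, 8)² = (15/8 - 5/8*8 - 5*(6 + 3*6)/8 - 5/8*8²)² = (15/8 - 5 - 5*(6 + 18)/8 - 5/8*64)² = (15/8 - 5 - 5/8*24 - 40)² = (15/8 - 5 - 15 - 40)² = (-465/8)² = 216225/64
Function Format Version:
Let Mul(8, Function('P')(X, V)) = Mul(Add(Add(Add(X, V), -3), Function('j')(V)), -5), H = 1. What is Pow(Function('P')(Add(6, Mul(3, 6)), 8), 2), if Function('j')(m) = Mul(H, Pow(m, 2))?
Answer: Rational(216225, 64) ≈ 3378.5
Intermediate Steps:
Function('j')(m) = Pow(m, 2) (Function('j')(m) = Mul(1, Pow(m, 2)) = Pow(m, 2))
Function('P')(X, V) = Add(Rational(15, 8), Mul(Rational(-5, 8), V), Mul(Rational(-5, 8), X), Mul(Rational(-5, 8), Pow(V, 2))) (Function('P')(X, V) = Mul(Rational(1, 8), Mul(Add(Add(Add(X, V), -3), Pow(V, 2)), -5)) = Mul(Rational(1, 8), Mul(Add(Add(Add(V, X), -3), Pow(V, 2)), -5)) = Mul(Rational(1, 8), Mul(Add(Add(-3, V, X), Pow(V, 2)), -5)) = Mul(Rational(1, 8), Mul(Add(-3, V, X, Pow(V, 2)), -5)) = Mul(Rational(1, 8), Add(15, Mul(-5, V), Mul(-5, X), Mul(-5, Pow(V, 2)))) = Add(Rational(15, 8), Mul(Rational(-5, 8), V), Mul(Rational(-5, 8), X), Mul(Rational(-5, 8), Pow(V, 2))))
Pow(Function('P')(Add(6, Mul(3, 6)), 8), 2) = Pow(Add(Rational(15, 8), Mul(Rational(-5, 8), 8), Mul(Rational(-5, 8), Add(6, Mul(3, 6))), Mul(Rational(-5, 8), Pow(8, 2))), 2) = Pow(Add(Rational(15, 8), -5, Mul(Rational(-5, 8), Add(6, 18)), Mul(Rational(-5, 8), 64)), 2) = Pow(Add(Rational(15, 8), -5, Mul(Rational(-5, 8), 24), -40), 2) = Pow(Add(Rational(15, 8), -5, -15, -40), 2) = Pow(Rational(-465, 8), 2) = Rational(216225, 64)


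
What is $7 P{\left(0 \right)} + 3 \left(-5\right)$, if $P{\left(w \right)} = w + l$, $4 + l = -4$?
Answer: $-71$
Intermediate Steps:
$l = -8$ ($l = -4 - 4 = -8$)
$P{\left(w \right)} = -8 + w$ ($P{\left(w \right)} = w - 8 = -8 + w$)
$7 P{\left(0 \right)} + 3 \left(-5\right) = 7 \left(-8 + 0\right) + 3 \left(-5\right) = 7 \left(-8\right) - 15 = -56 - 15 = -71$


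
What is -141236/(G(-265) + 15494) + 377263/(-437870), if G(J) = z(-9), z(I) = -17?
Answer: -1010177713/101147970 ≈ -9.9871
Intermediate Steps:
G(J) = -17
-141236/(G(-265) + 15494) + 377263/(-437870) = -141236/(-17 + 15494) + 377263/(-437870) = -141236/15477 + 377263*(-1/437870) = -141236*1/15477 - 377263/437870 = -2108/231 - 377263/437870 = -1010177713/101147970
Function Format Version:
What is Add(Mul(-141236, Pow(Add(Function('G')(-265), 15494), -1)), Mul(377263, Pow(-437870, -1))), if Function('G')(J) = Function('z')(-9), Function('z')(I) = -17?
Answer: Rational(-1010177713, 101147970) ≈ -9.9871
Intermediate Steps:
Function('G')(J) = -17
Add(Mul(-141236, Pow(Add(Function('G')(-265), 15494), -1)), Mul(377263, Pow(-437870, -1))) = Add(Mul(-141236, Pow(Add(-17, 15494), -1)), Mul(377263, Pow(-437870, -1))) = Add(Mul(-141236, Pow(15477, -1)), Mul(377263, Rational(-1, 437870))) = Add(Mul(-141236, Rational(1, 15477)), Rational(-377263, 437870)) = Add(Rational(-2108, 231), Rational(-377263, 437870)) = Rational(-1010177713, 101147970)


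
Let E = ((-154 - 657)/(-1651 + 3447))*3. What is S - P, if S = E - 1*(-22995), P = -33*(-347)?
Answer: 20730591/1796 ≈ 11543.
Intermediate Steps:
E = -2433/1796 (E = -811/1796*3 = -2433/1796 ≈ -1.3547)
P = 11451
S = 41296587/1796 (S = -2433/1796 - 1*(-22995) = -2433/1796 + 22995 = 41296587/1796 ≈ 22994.)
S - P = 41296587/1796 - 1*11451 = 41296587/1796 - 11451 = 20730591/1796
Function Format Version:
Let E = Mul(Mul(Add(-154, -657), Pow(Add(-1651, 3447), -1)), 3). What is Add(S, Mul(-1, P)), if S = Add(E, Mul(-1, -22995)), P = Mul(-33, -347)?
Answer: Rational(20730591, 1796) ≈ 11543.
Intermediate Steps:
E = Rational(-2433, 1796) (E = Mul(Mul(-811, Pow(1796, -1)), 3) = Mul(Mul(-811, Rational(1, 1796)), 3) = Mul(Rational(-811, 1796), 3) = Rational(-2433, 1796) ≈ -1.3547)
P = 11451
S = Rational(41296587, 1796) (S = Add(Rational(-2433, 1796), Mul(-1, -22995)) = Add(Rational(-2433, 1796), 22995) = Rational(41296587, 1796) ≈ 22994.)
Add(S, Mul(-1, P)) = Add(Rational(41296587, 1796), Mul(-1, 11451)) = Add(Rational(41296587, 1796), -11451) = Rational(20730591, 1796)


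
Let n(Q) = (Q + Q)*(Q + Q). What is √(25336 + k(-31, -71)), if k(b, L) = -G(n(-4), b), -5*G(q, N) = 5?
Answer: √25337 ≈ 159.18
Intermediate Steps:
n(Q) = 4*Q² (n(Q) = (2*Q)*(2*Q) = 4*Q²)
G(q, N) = -1 (G(q, N) = -⅕*5 = -1)
k(b, L) = 1 (k(b, L) = -1*(-1) = 1)
√(25336 + k(-31, -71)) = √(25336 + 1) = √25337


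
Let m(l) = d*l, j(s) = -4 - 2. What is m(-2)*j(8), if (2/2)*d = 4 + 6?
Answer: 120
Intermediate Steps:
d = 10 (d = 4 + 6 = 10)
j(s) = -6
m(l) = 10*l
m(-2)*j(8) = (10*(-2))*(-6) = -20*(-6) = 120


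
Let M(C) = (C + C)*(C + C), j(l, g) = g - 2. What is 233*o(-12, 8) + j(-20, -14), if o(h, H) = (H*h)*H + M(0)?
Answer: -178960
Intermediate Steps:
j(l, g) = -2 + g
M(C) = 4*C² (M(C) = (2*C)*(2*C) = 4*C²)
o(h, H) = h*H² (o(h, H) = (H*h)*H + 4*0² = h*H² + 4*0 = h*H² + 0 = h*H²)
233*o(-12, 8) + j(-20, -14) = 233*(-12*8²) + (-2 - 14) = 233*(-12*64) - 16 = 233*(-768) - 16 = -178944 - 16 = -178960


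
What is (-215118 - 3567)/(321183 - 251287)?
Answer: -218685/69896 ≈ -3.1287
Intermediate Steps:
(-215118 - 3567)/(321183 - 251287) = -218685/69896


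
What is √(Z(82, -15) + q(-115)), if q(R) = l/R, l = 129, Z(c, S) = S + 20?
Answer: √51290/115 ≈ 1.9693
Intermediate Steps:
Z(c, S) = 20 + S
q(R) = 129/R
√(Z(82, -15) + q(-115)) = √((20 - 15) + 129/(-115)) = √(5 + 129*(-1/115)) = √(5 - 129/115) = √(446/115) = √51290/115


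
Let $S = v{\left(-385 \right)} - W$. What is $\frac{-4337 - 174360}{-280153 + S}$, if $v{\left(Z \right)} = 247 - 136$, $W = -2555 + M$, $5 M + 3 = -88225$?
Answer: $\frac{893485}{1299207} \approx 0.68772$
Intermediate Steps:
$M = - \frac{88228}{5}$ ($M = - \frac{3}{5} + \frac{1}{5} \left(-88225\right) = - \frac{3}{5} - 17645 = - \frac{88228}{5} \approx -17646.0$)
$W = - \frac{101003}{5}$ ($W = -2555 - \frac{88228}{5} = - \frac{101003}{5} \approx -20201.0$)
$v{\left(Z \right)} = 111$
$S = \frac{101558}{5}$ ($S = 111 - - \frac{101003}{5} = 111 + \frac{101003}{5} = \frac{101558}{5} \approx 20312.0$)
$\frac{-4337 - 174360}{-280153 + S} = \frac{-4337 - 174360}{-280153 + \frac{101558}{5}} = \frac{-4337 - 174360}{- \frac{1299207}{5}} = \left(-178697\right) \left(- \frac{5}{1299207}\right) = \frac{893485}{1299207}$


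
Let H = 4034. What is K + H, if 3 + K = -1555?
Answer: 2476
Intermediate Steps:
K = -1558 (K = -3 - 1555 = -1558)
K + H = -1558 + 4034 = 2476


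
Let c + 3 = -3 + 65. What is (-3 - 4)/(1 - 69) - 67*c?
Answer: -268797/68 ≈ -3952.9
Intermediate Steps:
c = 59 (c = -3 + (-3 + 65) = -3 + 62 = 59)
(-3 - 4)/(1 - 69) - 67*c = (-3 - 4)/(1 - 69) - 67*59 = -7/(-68) - 3953 = -7*(-1/68) - 3953 = 7/68 - 3953 = -268797/68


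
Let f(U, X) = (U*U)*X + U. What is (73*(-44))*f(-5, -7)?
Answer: 578160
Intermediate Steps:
f(U, X) = U + X*U² (f(U, X) = U²*X + U = X*U² + U = U + X*U²)
(73*(-44))*f(-5, -7) = (73*(-44))*(-5*(1 - 5*(-7))) = -(-16060)*(1 + 35) = -(-16060)*36 = -3212*(-180) = 578160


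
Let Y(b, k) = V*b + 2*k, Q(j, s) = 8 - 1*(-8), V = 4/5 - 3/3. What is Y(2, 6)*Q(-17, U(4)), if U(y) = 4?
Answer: 928/5 ≈ 185.60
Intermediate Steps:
V = -⅕ (V = 4*(⅕) - 3*⅓ = ⅘ - 1 = -⅕ ≈ -0.20000)
Q(j, s) = 16 (Q(j, s) = 8 + 8 = 16)
Y(b, k) = 2*k - b/5 (Y(b, k) = -b/5 + 2*k = 2*k - b/5)
Y(2, 6)*Q(-17, U(4)) = (2*6 - ⅕*2)*16 = (12 - ⅖)*16 = (58/5)*16 = 928/5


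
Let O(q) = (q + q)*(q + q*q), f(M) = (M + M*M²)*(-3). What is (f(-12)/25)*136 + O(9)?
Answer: 150084/5 ≈ 30017.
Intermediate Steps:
f(M) = -3*M - 3*M³ (f(M) = (M + M³)*(-3) = -3*M - 3*M³)
O(q) = 2*q*(q + q²) (O(q) = (2*q)*(q + q²) = 2*q*(q + q²))
(f(-12)/25)*136 + O(9) = (-3*(-12)*(1 + (-12)²)/25)*136 + 2*9²*(1 + 9) = (-3*(-12)*(1 + 144)*(1/25))*136 + 2*81*10 = (-3*(-12)*145*(1/25))*136 + 1620 = (5220*(1/25))*136 + 1620 = (1044/5)*136 + 1620 = 141984/5 + 1620 = 150084/5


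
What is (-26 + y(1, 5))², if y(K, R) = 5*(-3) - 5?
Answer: 2116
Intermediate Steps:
y(K, R) = -20 (y(K, R) = -15 - 5 = -20)
(-26 + y(1, 5))² = (-26 - 20)² = (-46)² = 2116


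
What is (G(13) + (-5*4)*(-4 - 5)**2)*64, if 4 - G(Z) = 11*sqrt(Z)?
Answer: -103424 - 704*sqrt(13) ≈ -1.0596e+5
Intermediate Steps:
G(Z) = 4 - 11*sqrt(Z)
(G(13) + (-5*4)*(-4 - 5)**2)*64 = ((4 - 11*sqrt(13)) + (-5*4)*(-4 - 5)**2)*64 = ((4 - 11*sqrt(13)) - 20*(-9)**2)*64 = ((4 - 11*sqrt(13)) - 20*81)*64 = ((4 - 11*sqrt(13)) - 1620)*64 = (-1616 - 11*sqrt(13))*64 = -103424 - 704*sqrt(13)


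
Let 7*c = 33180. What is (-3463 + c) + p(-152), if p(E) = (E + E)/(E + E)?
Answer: 1278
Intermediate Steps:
c = 4740 (c = (⅐)*33180 = 4740)
p(E) = 1 (p(E) = (2*E)/((2*E)) = (2*E)*(1/(2*E)) = 1)
(-3463 + c) + p(-152) = (-3463 + 4740) + 1 = 1277 + 1 = 1278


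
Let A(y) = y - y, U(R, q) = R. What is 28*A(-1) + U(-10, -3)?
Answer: -10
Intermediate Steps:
A(y) = 0
28*A(-1) + U(-10, -3) = 28*0 - 10 = 0 - 10 = -10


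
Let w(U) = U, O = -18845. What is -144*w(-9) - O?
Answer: 20141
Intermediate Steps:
-144*w(-9) - O = -144*(-9) - 1*(-18845) = 1296 + 18845 = 20141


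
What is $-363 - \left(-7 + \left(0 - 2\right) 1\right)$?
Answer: $-354$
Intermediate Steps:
$-363 - \left(-7 + \left(0 - 2\right) 1\right) = -363 - \left(-7 - 2\right) = -363 - -9 = -363 + 9 = -354$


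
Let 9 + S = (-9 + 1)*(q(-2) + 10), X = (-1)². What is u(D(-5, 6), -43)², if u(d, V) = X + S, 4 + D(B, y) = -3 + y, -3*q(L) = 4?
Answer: 53824/9 ≈ 5980.4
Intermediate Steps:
q(L) = -4/3 (q(L) = -⅓*4 = -4/3)
X = 1
D(B, y) = -7 + y (D(B, y) = -4 + (-3 + y) = -7 + y)
S = -235/3 (S = -9 + (-9 + 1)*(-4/3 + 10) = -9 - 8*26/3 = -9 - 208/3 = -235/3 ≈ -78.333)
u(d, V) = -232/3 (u(d, V) = 1 - 235/3 = -232/3)
u(D(-5, 6), -43)² = (-232/3)² = 53824/9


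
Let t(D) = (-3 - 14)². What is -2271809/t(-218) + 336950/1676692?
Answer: -1904513298639/242281994 ≈ -7860.7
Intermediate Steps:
t(D) = 289 (t(D) = (-17)² = 289)
-2271809/t(-218) + 336950/1676692 = -2271809/289 + 336950/1676692 = -2271809*1/289 + 336950*(1/1676692) = -2271809/289 + 168475/838346 = -1904513298639/242281994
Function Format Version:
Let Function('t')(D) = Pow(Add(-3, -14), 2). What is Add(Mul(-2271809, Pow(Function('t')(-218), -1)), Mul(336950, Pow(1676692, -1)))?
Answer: Rational(-1904513298639, 242281994) ≈ -7860.7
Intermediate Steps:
Function('t')(D) = 289 (Function('t')(D) = Pow(-17, 2) = 289)
Add(Mul(-2271809, Pow(Function('t')(-218), -1)), Mul(336950, Pow(1676692, -1))) = Add(Mul(-2271809, Pow(289, -1)), Mul(336950, Pow(1676692, -1))) = Add(Mul(-2271809, Rational(1, 289)), Mul(336950, Rational(1, 1676692))) = Add(Rational(-2271809, 289), Rational(168475, 838346)) = Rational(-1904513298639, 242281994)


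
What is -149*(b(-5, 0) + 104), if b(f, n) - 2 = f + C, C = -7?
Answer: -14006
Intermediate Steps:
b(f, n) = -5 + f (b(f, n) = 2 + (f - 7) = 2 + (-7 + f) = -5 + f)
-149*(b(-5, 0) + 104) = -149*((-5 - 5) + 104) = -149*(-10 + 104) = -149*94 = -14006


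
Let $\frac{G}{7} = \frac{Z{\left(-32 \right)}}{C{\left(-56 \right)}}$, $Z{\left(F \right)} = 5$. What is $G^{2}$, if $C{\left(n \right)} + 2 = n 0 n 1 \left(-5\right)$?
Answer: $\frac{1225}{4} \approx 306.25$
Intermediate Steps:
$C{\left(n \right)} = -2$ ($C{\left(n \right)} = -2 + n 0 n 1 \left(-5\right) = -2 + 0 n 1 \left(-5\right) = -2 + 0 \cdot 1 \left(-5\right) = -2 + 0 \left(-5\right) = -2 + 0 = -2$)
$G = - \frac{35}{2}$ ($G = 7 \frac{5}{-2} = 7 \cdot 5 \left(- \frac{1}{2}\right) = 7 \left(- \frac{5}{2}\right) = - \frac{35}{2} \approx -17.5$)
$G^{2} = \left(- \frac{35}{2}\right)^{2} = \frac{1225}{4}$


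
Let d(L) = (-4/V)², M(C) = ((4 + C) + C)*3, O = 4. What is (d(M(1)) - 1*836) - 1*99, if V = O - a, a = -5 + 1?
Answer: -3739/4 ≈ -934.75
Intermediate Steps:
a = -4
V = 8 (V = 4 - 1*(-4) = 4 + 4 = 8)
M(C) = 12 + 6*C (M(C) = (4 + 2*C)*3 = 12 + 6*C)
d(L) = ¼ (d(L) = (-4/8)² = (-4*⅛)² = (-½)² = ¼)
(d(M(1)) - 1*836) - 1*99 = (¼ - 1*836) - 1*99 = (¼ - 836) - 99 = -3343/4 - 99 = -3739/4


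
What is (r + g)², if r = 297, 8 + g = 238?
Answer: 277729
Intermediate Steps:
g = 230 (g = -8 + 238 = 230)
(r + g)² = (297 + 230)² = 527² = 277729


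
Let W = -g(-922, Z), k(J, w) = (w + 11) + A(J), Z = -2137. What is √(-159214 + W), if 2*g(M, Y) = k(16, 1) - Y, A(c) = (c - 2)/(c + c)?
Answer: I*√10258478/8 ≈ 400.36*I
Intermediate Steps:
A(c) = (-2 + c)/(2*c) (A(c) = (-2 + c)/((2*c)) = (-2 + c)*(1/(2*c)) = (-2 + c)/(2*c))
k(J, w) = 11 + w + (-2 + J)/(2*J) (k(J, w) = (w + 11) + (-2 + J)/(2*J) = (11 + w) + (-2 + J)/(2*J) = 11 + w + (-2 + J)/(2*J))
g(M, Y) = 199/32 - Y/2 (g(M, Y) = ((23/2 + 1 - 1/16) - Y)/2 = (199/16 - Y)/2 = 199/32 - Y/2)
W = -34391/32 (W = -(199/32 - ½*(-2137)) = -(199/32 + 2137/2) = -1*34391/32 = -34391/32 ≈ -1074.7)
√(-159214 + W) = √(-159214 - 34391/32) = √(-5129239/32) = I*√10258478/8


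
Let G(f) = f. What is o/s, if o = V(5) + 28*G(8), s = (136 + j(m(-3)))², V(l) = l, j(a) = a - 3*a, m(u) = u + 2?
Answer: 229/19044 ≈ 0.012025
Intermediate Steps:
m(u) = 2 + u
j(a) = -2*a
s = 19044 (s = (136 - 2*(2 - 3))² = (136 - 2*(-1))² = (136 + 2)² = 138² = 19044)
o = 229 (o = 5 + 28*8 = 5 + 224 = 229)
o/s = 229/19044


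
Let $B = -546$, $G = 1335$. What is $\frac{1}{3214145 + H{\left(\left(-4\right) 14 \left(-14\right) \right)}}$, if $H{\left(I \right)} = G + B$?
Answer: $\frac{1}{3214934} \approx 3.1105 \cdot 10^{-7}$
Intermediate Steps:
$H{\left(I \right)} = 789$ ($H{\left(I \right)} = 1335 - 546 = 789$)
$\frac{1}{3214145 + H{\left(\left(-4\right) 14 \left(-14\right) \right)}} = \frac{1}{3214145 + 789} = \frac{1}{3214934}$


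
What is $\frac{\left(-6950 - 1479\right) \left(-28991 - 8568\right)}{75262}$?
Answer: $\frac{316584811}{75262} \approx 4206.4$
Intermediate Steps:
$\frac{\left(-6950 - 1479\right) \left(-28991 - 8568\right)}{75262} = \left(-8429\right) \left(-37559\right) \frac{1}{75262} = 316584811 \cdot \frac{1}{75262} = \frac{316584811}{75262}$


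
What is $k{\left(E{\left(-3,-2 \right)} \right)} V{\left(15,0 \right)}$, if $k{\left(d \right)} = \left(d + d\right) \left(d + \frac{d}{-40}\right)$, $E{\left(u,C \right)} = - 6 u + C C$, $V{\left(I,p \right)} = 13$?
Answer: $\frac{61347}{5} \approx 12269.0$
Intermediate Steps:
$E{\left(u,C \right)} = C^{2} - 6 u$ ($E{\left(u,C \right)} = - 6 u + C^{2} = C^{2} - 6 u$)
$k{\left(d \right)} = \frac{39 d^{2}}{20}$ ($k{\left(d \right)} = 2 d \left(d + d \left(- \frac{1}{40}\right)\right) = 2 d \left(d - \frac{d}{40}\right) = 2 d \frac{39 d}{40} = \frac{39 d^{2}}{20}$)
$k{\left(E{\left(-3,-2 \right)} \right)} V{\left(15,0 \right)} = \frac{39 \left(\left(-2\right)^{2} - -18\right)^{2}}{20} \cdot 13 = \frac{39 \left(4 + 18\right)^{2}}{20} \cdot 13 = \frac{39 \cdot 22^{2}}{20} \cdot 13 = \frac{39}{20} \cdot 484 \cdot 13 = \frac{4719}{5} \cdot 13 = \frac{61347}{5}$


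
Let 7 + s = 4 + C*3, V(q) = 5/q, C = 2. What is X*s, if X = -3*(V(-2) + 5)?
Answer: -45/2 ≈ -22.500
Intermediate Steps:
X = -15/2 (X = -3*(5/(-2) + 5) = -3*(5*(-1/2) + 5) = -3*(-5/2 + 5) = -3*5/2 = -15/2 ≈ -7.5000)
s = 3 (s = -7 + (4 + 2*3) = -7 + (4 + 6) = -7 + 10 = 3)
X*s = -15/2*3 = -45/2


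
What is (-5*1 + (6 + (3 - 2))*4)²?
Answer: 529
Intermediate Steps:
(-5*1 + (6 + (3 - 2))*4)² = (-5 + (6 + 1)*4)² = (-5 + 7*4)² = (-5 + 28)² = 23² = 529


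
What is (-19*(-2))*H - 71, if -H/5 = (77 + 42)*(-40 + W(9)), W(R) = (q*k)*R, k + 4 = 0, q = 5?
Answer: 4974129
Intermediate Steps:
k = -4 (k = -4 + 0 = -4)
W(R) = -20*R (W(R) = (5*(-4))*R = -20*R)
H = 130900 (H = -5*(77 + 42)*(-40 - 20*9) = -595*(-40 - 180) = -595*(-220) = -5*(-26180) = 130900)
(-19*(-2))*H - 71 = -19*(-2)*130900 - 71 = 38*130900 - 71 = 4974200 - 71 = 4974129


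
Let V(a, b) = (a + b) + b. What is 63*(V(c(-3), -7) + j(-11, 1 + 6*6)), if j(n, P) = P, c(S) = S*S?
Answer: 2016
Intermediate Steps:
c(S) = S²
V(a, b) = a + 2*b
63*(V(c(-3), -7) + j(-11, 1 + 6*6)) = 63*(((-3)² + 2*(-7)) + (1 + 6*6)) = 63*((9 - 14) + (1 + 36)) = 63*(-5 + 37) = 63*32 = 2016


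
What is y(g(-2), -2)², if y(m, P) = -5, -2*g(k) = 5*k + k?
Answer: 25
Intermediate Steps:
g(k) = -3*k (g(k) = -(5*k + k)/2 = -3*k)
y(g(-2), -2)² = (-5)² = 25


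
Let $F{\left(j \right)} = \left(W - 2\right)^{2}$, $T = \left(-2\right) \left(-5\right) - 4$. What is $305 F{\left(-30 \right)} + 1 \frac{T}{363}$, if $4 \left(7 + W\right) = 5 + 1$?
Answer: $\frac{8303633}{484} \approx 17156.0$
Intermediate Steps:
$T = 6$ ($T = 10 - 4 = 6$)
$W = - \frac{11}{2}$ ($W = -7 + \frac{5 + 1}{4} = -7 + \frac{1}{4} \cdot 6 = -7 + \frac{3}{2} = - \frac{11}{2} \approx -5.5$)
$F{\left(j \right)} = \frac{225}{4}$ ($F{\left(j \right)} = \left(- \frac{11}{2} - 2\right)^{2} = \left(- \frac{15}{2}\right)^{2} = \frac{225}{4}$)
$305 F{\left(-30 \right)} + 1 \frac{T}{363} = 305 \cdot \frac{225}{4} + 1 \cdot \frac{6}{363} = \frac{68625}{4} + 1 \cdot 6 \cdot \frac{1}{363} = \frac{68625}{4} + 1 \cdot \frac{2}{121} = \frac{68625}{4} + \frac{2}{121} = \frac{8303633}{484}$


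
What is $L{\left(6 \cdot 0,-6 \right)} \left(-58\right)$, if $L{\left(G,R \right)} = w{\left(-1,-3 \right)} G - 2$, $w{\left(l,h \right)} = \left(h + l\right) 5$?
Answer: $116$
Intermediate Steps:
$w{\left(l,h \right)} = 5 h + 5 l$
$L{\left(G,R \right)} = -2 - 20 G$ ($L{\left(G,R \right)} = \left(5 \left(-3\right) + 5 \left(-1\right)\right) G - 2 = \left(-15 - 5\right) G - 2 = - 20 G - 2 = -2 - 20 G$)
$L{\left(6 \cdot 0,-6 \right)} \left(-58\right) = \left(-2 - 20 \cdot 6 \cdot 0\right) \left(-58\right) = \left(-2 - 0\right) \left(-58\right) = \left(-2 + 0\right) \left(-58\right) = \left(-2\right) \left(-58\right) = 116$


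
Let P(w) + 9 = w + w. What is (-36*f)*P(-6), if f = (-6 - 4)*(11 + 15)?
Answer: -196560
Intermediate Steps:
P(w) = -9 + 2*w (P(w) = -9 + (w + w) = -9 + 2*w)
f = -260 (f = -10*26 = -260)
(-36*f)*P(-6) = (-36*(-260))*(-9 + 2*(-6)) = 9360*(-9 - 12) = 9360*(-21) = -196560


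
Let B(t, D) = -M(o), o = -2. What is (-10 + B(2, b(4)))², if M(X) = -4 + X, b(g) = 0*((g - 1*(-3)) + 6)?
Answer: 16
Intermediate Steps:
b(g) = 0 (b(g) = 0*((g + 3) + 6) = 0*((3 + g) + 6) = 0*(9 + g) = 0)
B(t, D) = 6 (B(t, D) = -(-4 - 2) = -1*(-6) = 6)
(-10 + B(2, b(4)))² = (-10 + 6)² = (-4)² = 16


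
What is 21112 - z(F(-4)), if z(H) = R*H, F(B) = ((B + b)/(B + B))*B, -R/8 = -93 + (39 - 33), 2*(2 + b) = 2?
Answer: 22852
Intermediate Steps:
b = -1 (b = -2 + (½)*2 = -2 + 1 = -1)
R = 696 (R = -8*(-93 + (39 - 33)) = -8*(-93 + 6) = -8*(-87) = 696)
F(B) = -½ + B/2 (F(B) = ((B - 1)/(B + B))*B = ((-1 + B)/((2*B)))*B = ((-1 + B)*(1/(2*B)))*B = ((-1 + B)/(2*B))*B = -½ + B/2)
z(H) = 696*H
21112 - z(F(-4)) = 21112 - 696*(-½ + (½)*(-4)) = 21112 - 696*(-½ - 2) = 21112 - 696*(-5)/2 = 21112 - 1*(-1740) = 21112 + 1740 = 22852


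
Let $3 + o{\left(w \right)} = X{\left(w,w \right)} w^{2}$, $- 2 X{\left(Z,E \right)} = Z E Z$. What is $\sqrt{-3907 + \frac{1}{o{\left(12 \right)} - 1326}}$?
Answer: $\frac{2 i \sqrt{15444180589605}}{125745} \approx 62.506 i$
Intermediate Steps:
$X{\left(Z,E \right)} = - \frac{E Z^{2}}{2}$ ($X{\left(Z,E \right)} = - \frac{Z E Z}{2} = - \frac{E Z Z}{2} = - \frac{E Z^{2}}{2}$)
$o{\left(w \right)} = -3 - \frac{w^{5}}{2}$ ($o{\left(w \right)} = -3 + - \frac{w w^{2}}{2} w^{2} = -3 + - \frac{w^{3}}{2} w^{2} = -3 - \frac{w^{5}}{2}$)
$\sqrt{-3907 + \frac{1}{o{\left(12 \right)} - 1326}} = \sqrt{-3907 + \frac{1}{\left(-3 - \frac{12^{5}}{2}\right) - 1326}} = \sqrt{-3907 + \frac{1}{\left(-3 - 124416\right) - 1326}} = \sqrt{-3907 + \frac{1}{-124419 - 1326}} = \sqrt{-3907 + \frac{1}{-125745}} = \sqrt{-3907 - \frac{1}{125745}} = \sqrt{- \frac{491285716}{125745}} = \frac{2 i \sqrt{15444180589605}}{125745}$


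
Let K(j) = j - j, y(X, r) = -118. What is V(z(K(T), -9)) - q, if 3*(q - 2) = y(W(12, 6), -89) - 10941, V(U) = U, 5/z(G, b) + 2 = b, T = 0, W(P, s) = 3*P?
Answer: 121568/33 ≈ 3683.9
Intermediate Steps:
K(j) = 0
z(G, b) = 5/(-2 + b)
q = -11053/3 (q = 2 + (-118 - 10941)/3 = 2 + (⅓)*(-11059) = 2 - 11059/3 = -11053/3 ≈ -3684.3)
V(z(K(T), -9)) - q = 5/(-2 - 9) - 1*(-11053/3) = 5/(-11) + 11053/3 = 5*(-1/11) + 11053/3 = -5/11 + 11053/3 = 121568/33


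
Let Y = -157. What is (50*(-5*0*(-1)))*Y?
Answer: 0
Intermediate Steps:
(50*(-5*0*(-1)))*Y = (50*(-5*0*(-1)))*(-157) = (50*(0*(-1)))*(-157) = (50*0)*(-157) = 0*(-157) = 0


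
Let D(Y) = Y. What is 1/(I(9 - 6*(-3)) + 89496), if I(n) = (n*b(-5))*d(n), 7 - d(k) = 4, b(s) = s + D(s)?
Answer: 1/88686 ≈ 1.1276e-5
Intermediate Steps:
b(s) = 2*s (b(s) = s + s = 2*s)
d(k) = 3 (d(k) = 7 - 1*4 = 7 - 4 = 3)
I(n) = -30*n (I(n) = (n*(2*(-5)))*3 = (n*(-10))*3 = -10*n*3 = -30*n)
1/(I(9 - 6*(-3)) + 89496) = 1/(-30*(9 - 6*(-3)) + 89496) = 1/(-30*(9 + 18) + 89496) = 1/(-30*27 + 89496) = 1/(-810 + 89496) = 1/88686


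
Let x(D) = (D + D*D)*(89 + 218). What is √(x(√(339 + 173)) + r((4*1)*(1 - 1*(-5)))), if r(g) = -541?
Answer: √(156643 + 4912*√2) ≈ 404.46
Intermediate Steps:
x(D) = 307*D + 307*D² (x(D) = (D + D²)*307 = 307*D + 307*D²)
√(x(√(339 + 173)) + r((4*1)*(1 - 1*(-5)))) = √(307*√(339 + 173)*(1 + √(339 + 173)) - 541) = √(307*√512*(1 + √512) - 541) = √(307*(16*√2)*(1 + 16*√2) - 541) = √(4912*√2*(1 + 16*√2) - 541) = √(-541 + 4912*√2*(1 + 16*√2))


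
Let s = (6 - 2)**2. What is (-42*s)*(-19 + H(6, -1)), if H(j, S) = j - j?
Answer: 12768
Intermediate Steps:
s = 16 (s = 4**2 = 16)
H(j, S) = 0
(-42*s)*(-19 + H(6, -1)) = (-42*16)*(-19 + 0) = -672*(-19) = 12768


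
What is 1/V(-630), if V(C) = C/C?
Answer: 1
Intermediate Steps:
V(C) = 1
1/V(-630) = 1/1 = 1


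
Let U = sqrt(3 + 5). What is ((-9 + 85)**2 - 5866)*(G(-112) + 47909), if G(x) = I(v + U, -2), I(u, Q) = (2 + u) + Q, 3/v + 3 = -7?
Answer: -4311783 - 180*sqrt(2) ≈ -4.3120e+6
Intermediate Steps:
v = -3/10 (v = 3/(-3 - 7) = 3/(-10) = 3*(-1/10) = -3/10 ≈ -0.30000)
U = 2*sqrt(2) (U = sqrt(8) = 2*sqrt(2) ≈ 2.8284)
I(u, Q) = 2 + Q + u
G(x) = -3/10 + 2*sqrt(2) (G(x) = 2 - 2 + (-3/10 + 2*sqrt(2)) = -3/10 + 2*sqrt(2))
((-9 + 85)**2 - 5866)*(G(-112) + 47909) = ((-9 + 85)**2 - 5866)*((-3/10 + 2*sqrt(2)) + 47909) = (76**2 - 5866)*(479087/10 + 2*sqrt(2)) = (5776 - 5866)*(479087/10 + 2*sqrt(2)) = -90*(479087/10 + 2*sqrt(2)) = -4311783 - 180*sqrt(2)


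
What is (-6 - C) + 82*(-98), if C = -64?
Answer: -7978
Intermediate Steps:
(-6 - C) + 82*(-98) = (-6 - 1*(-64)) + 82*(-98) = (-6 + 64) - 8036 = 58 - 8036 = -7978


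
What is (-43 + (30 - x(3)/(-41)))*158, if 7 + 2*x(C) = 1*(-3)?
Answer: -85004/41 ≈ -2073.3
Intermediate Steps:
x(C) = -5 (x(C) = -7/2 + (1*(-3))/2 = -7/2 + (½)*(-3) = -7/2 - 3/2 = -5)
(-43 + (30 - x(3)/(-41)))*158 = (-43 + (30 - (-5)/(-41)))*158 = (-43 + (30 - (-5)*(-1)/41))*158 = (-43 + (30 - 1*5/41))*158 = (-43 + (30 - 5/41))*158 = (-43 + 1225/41)*158 = -538/41*158 = -85004/41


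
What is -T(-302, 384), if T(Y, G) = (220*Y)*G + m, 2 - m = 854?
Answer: 25513812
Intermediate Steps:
m = -852 (m = 2 - 1*854 = 2 - 854 = -852)
T(Y, G) = -852 + 220*G*Y (T(Y, G) = (220*Y)*G - 852 = 220*G*Y - 852 = -852 + 220*G*Y)
-T(-302, 384) = -(-852 + 220*384*(-302)) = -(-852 - 25512960) = -1*(-25513812) = 25513812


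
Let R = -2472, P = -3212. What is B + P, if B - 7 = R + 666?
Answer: -5011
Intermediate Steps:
B = -1799 (B = 7 + (-2472 + 666) = 7 - 1806 = -1799)
B + P = -1799 - 3212 = -5011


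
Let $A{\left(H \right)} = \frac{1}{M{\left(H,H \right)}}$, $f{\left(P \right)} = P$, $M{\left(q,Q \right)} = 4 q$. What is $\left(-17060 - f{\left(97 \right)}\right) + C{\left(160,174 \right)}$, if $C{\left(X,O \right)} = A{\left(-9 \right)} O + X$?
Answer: $- \frac{102011}{6} \approx -17002.0$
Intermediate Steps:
$A{\left(H \right)} = \frac{1}{4 H}$
$C{\left(X,O \right)} = X - \frac{O}{36}$ ($C{\left(X,O \right)} = \frac{1}{4 \left(-9\right)} O + X = \frac{1}{4} \left(- \frac{1}{9}\right) O + X = - \frac{O}{36} + X = X - \frac{O}{36}$)
$\left(-17060 - f{\left(97 \right)}\right) + C{\left(160,174 \right)} = \left(-17060 - 97\right) + \left(160 - \frac{29}{6}\right) = -17157 + \frac{931}{6} = - \frac{102011}{6}$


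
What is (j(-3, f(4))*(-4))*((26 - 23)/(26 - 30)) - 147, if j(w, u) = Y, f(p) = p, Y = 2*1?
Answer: -141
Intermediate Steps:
Y = 2
j(w, u) = 2
(j(-3, f(4))*(-4))*((26 - 23)/(26 - 30)) - 147 = (2*(-4))*((26 - 23)/(26 - 30)) - 147 = -24/(-4) - 147 = -24*(-1)/4 - 147 = -8*(-¾) - 147 = 6 - 147 = -141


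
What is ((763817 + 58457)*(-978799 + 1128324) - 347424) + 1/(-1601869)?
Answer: 196950069753864193/1601869 ≈ 1.2295e+11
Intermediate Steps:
((763817 + 58457)*(-978799 + 1128324) - 347424) + 1/(-1601869) = (822274*149525 - 347424) - 1/1601869 = (122950519850 - 347424) - 1/1601869 = 122950172426 - 1/1601869 = 196950069753864193/1601869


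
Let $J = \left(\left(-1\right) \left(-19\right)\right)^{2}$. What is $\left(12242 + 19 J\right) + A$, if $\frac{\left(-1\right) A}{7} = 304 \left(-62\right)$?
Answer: $151037$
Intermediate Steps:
$A = 131936$ ($A = - 7 \cdot 304 \left(-62\right) = \left(-7\right) \left(-18848\right) = 131936$)
$J = 361$ ($J = 19^{2} = 361$)
$\left(12242 + 19 J\right) + A = \left(12242 + 19 \cdot 361\right) + 131936 = \left(12242 + 6859\right) + 131936 = 19101 + 131936 = 151037$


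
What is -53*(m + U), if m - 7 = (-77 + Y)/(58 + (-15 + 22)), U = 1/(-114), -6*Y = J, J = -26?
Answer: -768871/2470 ≈ -311.28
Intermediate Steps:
Y = 13/3 (Y = -1/6*(-26) = 13/3 ≈ 4.3333)
U = -1/114 ≈ -0.0087719
m = 1147/195 (m = 7 + (-77 + 13/3)/(58 + (-15 + 22)) = 7 - 218/(3*(58 + 7)) = 7 - 218/3/65 = 7 - 218/3*1/65 = 7 - 218/195 = 1147/195 ≈ 5.8820)
-53*(m + U) = -53*(1147/195 - 1/114) = -53*14507/2470 = -768871/2470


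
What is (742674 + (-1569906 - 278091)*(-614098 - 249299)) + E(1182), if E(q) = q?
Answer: 1595555809665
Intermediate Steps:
(742674 + (-1569906 - 278091)*(-614098 - 249299)) + E(1182) = (742674 + (-1569906 - 278091)*(-614098 - 249299)) + 1182 = (742674 - 1847997*(-863397)) + 1182 = (742674 + 1595555065809) + 1182 = 1595555808483 + 1182 = 1595555809665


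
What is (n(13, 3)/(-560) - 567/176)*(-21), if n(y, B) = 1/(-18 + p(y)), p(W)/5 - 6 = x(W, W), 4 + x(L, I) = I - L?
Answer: 476247/7040 ≈ 67.649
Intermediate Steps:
x(L, I) = -4 + I - L (x(L, I) = -4 + (I - L) = -4 + I - L)
p(W) = 10 (p(W) = 30 + 5*(-4 + W - W) = 30 + 5*(-4) = 30 - 20 = 10)
n(y, B) = -1/8 (n(y, B) = 1/(-18 + 10) = 1/(-8) = -1/8)
(n(13, 3)/(-560) - 567/176)*(-21) = (-1/8/(-560) - 567/176)*(-21) = (-1/8*(-1/560) - 567*1/176)*(-21) = (1/4480 - 567/176)*(-21) = -158749/49280*(-21) = 476247/7040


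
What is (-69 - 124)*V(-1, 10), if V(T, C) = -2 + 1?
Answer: 193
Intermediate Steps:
V(T, C) = -1
(-69 - 124)*V(-1, 10) = (-69 - 124)*(-1) = -193*(-1) = 193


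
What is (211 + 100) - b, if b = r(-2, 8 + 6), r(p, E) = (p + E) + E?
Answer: 285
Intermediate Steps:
r(p, E) = p + 2*E (r(p, E) = (E + p) + E = p + 2*E)
b = 26 (b = -2 + 2*(8 + 6) = -2 + 2*14 = -2 + 28 = 26)
(211 + 100) - b = (211 + 100) - 1*26 = 311 - 26 = 285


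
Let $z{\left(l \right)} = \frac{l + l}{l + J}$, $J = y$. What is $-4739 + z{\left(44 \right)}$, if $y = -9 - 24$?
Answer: $-4731$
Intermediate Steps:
$y = -33$
$J = -33$
$z{\left(l \right)} = \frac{2 l}{-33 + l}$ ($z{\left(l \right)} = \frac{l + l}{l - 33} = \frac{2 l}{-33 + l}$)
$-4739 + z{\left(44 \right)} = -4739 + 2 \cdot 44 \frac{1}{-33 + 44} = -4739 + 2 \cdot 44 \cdot \frac{1}{11} = -4739 + 8 = -4731$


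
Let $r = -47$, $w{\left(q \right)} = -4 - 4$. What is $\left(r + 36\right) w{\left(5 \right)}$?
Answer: $88$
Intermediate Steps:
$w{\left(q \right)} = -8$ ($w{\left(q \right)} = -4 - 4 = -8$)
$\left(r + 36\right) w{\left(5 \right)} = \left(-47 + 36\right) \left(-8\right) = \left(-11\right) \left(-8\right) = 88$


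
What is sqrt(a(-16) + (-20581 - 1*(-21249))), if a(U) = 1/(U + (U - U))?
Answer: sqrt(10687)/4 ≈ 25.844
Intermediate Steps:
a(U) = 1/U (a(U) = 1/(U + 0) = 1/U)
sqrt(a(-16) + (-20581 - 1*(-21249))) = sqrt(1/(-16) + (-20581 - 1*(-21249))) = sqrt(-1/16 + (-20581 + 21249)) = sqrt(-1/16 + 668) = sqrt(10687/16) = sqrt(10687)/4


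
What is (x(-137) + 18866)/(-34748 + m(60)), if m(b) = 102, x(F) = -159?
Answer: -18707/34646 ≈ -0.53995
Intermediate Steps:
(x(-137) + 18866)/(-34748 + m(60)) = (-159 + 18866)/(-34748 + 102) = 18707/(-34646) = 18707*(-1/34646) = -18707/34646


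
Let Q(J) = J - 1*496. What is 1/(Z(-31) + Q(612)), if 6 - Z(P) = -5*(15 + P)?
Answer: 1/42 ≈ 0.023810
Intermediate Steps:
Z(P) = 81 + 5*P (Z(P) = 6 - (-5)*(15 + P) = 6 - (-75 - 5*P) = 6 + (75 + 5*P) = 81 + 5*P)
Q(J) = -496 + J (Q(J) = J - 496 = -496 + J)
1/(Z(-31) + Q(612)) = 1/((81 + 5*(-31)) + (-496 + 612)) = 1/((81 - 155) + 116) = 1/(-74 + 116) = 1/42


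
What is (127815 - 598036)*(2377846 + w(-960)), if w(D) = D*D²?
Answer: 414903333532034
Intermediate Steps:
w(D) = D³
(127815 - 598036)*(2377846 + w(-960)) = (127815 - 598036)*(2377846 + (-960)³) = -470221*(2377846 - 884736000) = -470221*(-882358154) = 414903333532034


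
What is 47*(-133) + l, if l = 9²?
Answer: -6170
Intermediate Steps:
l = 81
47*(-133) + l = 47*(-133) + 81 = -6251 + 81 = -6170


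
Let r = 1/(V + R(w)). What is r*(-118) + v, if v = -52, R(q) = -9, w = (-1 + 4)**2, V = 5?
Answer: -45/2 ≈ -22.500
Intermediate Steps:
w = 9 (w = 3**2 = 9)
r = -1/4 (r = 1/(5 - 9) = 1/(-4) = -1/4 ≈ -0.25000)
r*(-118) + v = -1/4*(-118) - 52 = 59/2 - 52 = -45/2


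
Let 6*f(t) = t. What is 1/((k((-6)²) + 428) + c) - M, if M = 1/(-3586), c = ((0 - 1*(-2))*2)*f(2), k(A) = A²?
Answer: 7967/9280568 ≈ 0.00085846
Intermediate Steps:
f(t) = t/6
c = 4/3 (c = ((0 - 1*(-2))*2)*((⅙)*2) = ((0 + 2)*2)*(⅓) = (2*2)*(⅓) = 4*(⅓) = 4/3 ≈ 1.3333)
M = -1/3586 ≈ -0.00027886
1/((k((-6)²) + 428) + c) - M = 1/((((-6)²)² + 428) + 4/3) - 1*(-1/3586) = 1/((36² + 428) + 4/3) + 1/3586 = 1/((1296 + 428) + 4/3) + 1/3586 = 1/(1724 + 4/3) + 1/3586 = 1/(5176/3) + 1/3586 = 3/5176 + 1/3586 = 7967/9280568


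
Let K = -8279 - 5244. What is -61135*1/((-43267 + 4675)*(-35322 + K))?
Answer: -12227/377005248 ≈ -3.2432e-5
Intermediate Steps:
K = -13523
-61135*1/((-43267 + 4675)*(-35322 + K)) = -61135*1/((-43267 + 4675)*(-35322 - 13523)) = -61135/((-38592*(-48845))) = -61135/1885026240 = -61135*1/1885026240 = -12227/377005248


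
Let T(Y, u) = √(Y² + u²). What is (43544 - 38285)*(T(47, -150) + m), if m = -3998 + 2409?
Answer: -8356551 + 5259*√24709 ≈ -7.5299e+6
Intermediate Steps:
m = -1589
(43544 - 38285)*(T(47, -150) + m) = (43544 - 38285)*(√(47² + (-150)²) - 1589) = 5259*(√(2209 + 22500) - 1589) = 5259*(√24709 - 1589) = 5259*(-1589 + √24709) = -8356551 + 5259*√24709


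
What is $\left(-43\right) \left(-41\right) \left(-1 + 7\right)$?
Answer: $10578$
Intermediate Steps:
$\left(-43\right) \left(-41\right) \left(-1 + 7\right) = 1763 \cdot 6 = 10578$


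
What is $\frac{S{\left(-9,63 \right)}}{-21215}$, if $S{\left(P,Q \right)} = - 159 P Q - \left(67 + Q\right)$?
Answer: $- \frac{90023}{21215} \approx -4.2434$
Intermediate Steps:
$S{\left(P,Q \right)} = -67 - Q - 159 P Q$ ($S{\left(P,Q \right)} = - 159 P Q - \left(67 + Q\right) = -67 - Q - 159 P Q$)
$\frac{S{\left(-9,63 \right)}}{-21215} = \frac{-67 - 63 - \left(-1431\right) 63}{-21215} = \left(-67 - 63 + 90153\right) \left(- \frac{1}{21215}\right) = 90023 \left(- \frac{1}{21215}\right) = - \frac{90023}{21215}$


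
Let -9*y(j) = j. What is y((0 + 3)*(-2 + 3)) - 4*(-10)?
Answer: 119/3 ≈ 39.667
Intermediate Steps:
y(j) = -j/9
y((0 + 3)*(-2 + 3)) - 4*(-10) = -(0 + 3)*(-2 + 3)/9 - 4*(-10) = -1/3 + 40 = -⅑*3 + 40 = -⅓ + 40 = 119/3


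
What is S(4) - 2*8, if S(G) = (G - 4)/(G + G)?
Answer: -16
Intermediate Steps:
S(G) = (-4 + G)/(2*G) (S(G) = (-4 + G)/((2*G)) = (-4 + G)*(1/(2*G)) = (-4 + G)/(2*G))
S(4) - 2*8 = (½)*(-4 + 4)/4 - 2*8 = (½)*(¼)*0 - 16 = 0 - 16 = -16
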